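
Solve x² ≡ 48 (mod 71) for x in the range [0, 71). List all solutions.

Since 71 ≡ 3 (mod 4), a square root of 48 is 48^((71+1)/4) = 48^18 mod 71.
Repeated squaring: 48^2≡32, 48^4≡30, 48^8≡48, 48^16≡32 (mod 71).
48^18 = 48^(16+2) ≡ 30 (mod 71).
Check: 30² = 900 ≡ 48 (mod 71). The two roots are 30 and 41.

30, 41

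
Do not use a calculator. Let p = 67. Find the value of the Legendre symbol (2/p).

Pull out 2: since 67 ≡ 3 (mod 8), (2/67) = -1.
Reached (1/67) = 1. Collecting the sign flips along the way, the symbol is -1.

-1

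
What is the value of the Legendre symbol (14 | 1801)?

1

Pull out 2: since 1801 ≡ 1 (mod 8), (2/1801) = +1.
Reciprocity: 7 ≡ 3 and 1801 ≡ 1 (mod 4), so (7/1801) = +(1801/7).
Reduce top mod 7: now compute (2/7).
Pull out 2: since 7 ≡ 7 (mod 8), (2/7) = +1.
Reached (1/7) = 1. Collecting the sign flips along the way, the symbol is +1.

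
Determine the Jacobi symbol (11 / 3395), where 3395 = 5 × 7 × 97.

Reciprocity: 11 ≡ 3 and 3395 ≡ 3 (mod 4), so (11/3395) = −(3395/11).
Reduce top mod 11: now compute (7/11).
Reciprocity: 7 ≡ 3 and 11 ≡ 3 (mod 4), so (7/11) = −(11/7).
Reduce top mod 7: now compute (4/7).
Pull out 2^2: since 7 ≡ 7 (mod 8), (2/7) = +1, so (2/7)^2 = +1.
Reached (1/7) = 1. Collecting the sign flips along the way, the symbol is +1.

1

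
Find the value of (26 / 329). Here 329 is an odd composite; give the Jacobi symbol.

1

Pull out 2: since 329 ≡ 1 (mod 8), (2/329) = +1.
Reciprocity: 13 ≡ 1 and 329 ≡ 1 (mod 4), so (13/329) = +(329/13).
Reduce top mod 13: now compute (4/13).
Pull out 2^2: since 13 ≡ 5 (mod 8), (2/13) = -1, so (2/13)^2 = +1.
Reached (1/13) = 1. Collecting the sign flips along the way, the symbol is +1.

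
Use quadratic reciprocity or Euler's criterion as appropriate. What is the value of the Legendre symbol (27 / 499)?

Euler's criterion: (27/499) ≡ 27^249 (mod 499).
27^2 ≡ 230 (mod 499)
27^4 ≡ 6 (mod 499)
27^8 ≡ 36 (mod 499)
27^16 ≡ 298 (mod 499)
27^32 ≡ 481 (mod 499)
27^64 ≡ 324 (mod 499)
27^128 ≡ 186 (mod 499)
27^249 = 27^(128+64+32+16+8+1) ≡ 498 (mod 499).
Result is 498 ≡ −1, so (27/499) = −1.

-1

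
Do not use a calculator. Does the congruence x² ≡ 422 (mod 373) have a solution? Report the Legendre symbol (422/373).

1

First reduce: 422 ≡ 49 (mod 373).
Reciprocity: 49 ≡ 1 and 373 ≡ 1 (mod 4), so (49/373) = +(373/49).
Reduce top mod 49: now compute (30/49).
Pull out 2: since 49 ≡ 1 (mod 8), (2/49) = +1.
Reciprocity: 15 ≡ 3 and 49 ≡ 1 (mod 4), so (15/49) = +(49/15).
Reduce top mod 15: now compute (4/15).
Pull out 2^2: since 15 ≡ 7 (mod 8), (2/15) = +1, so (2/15)^2 = +1.
Reached (1/15) = 1. Collecting the sign flips along the way, the symbol is +1.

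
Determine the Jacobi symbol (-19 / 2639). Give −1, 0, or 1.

First reduce: -19 ≡ 2620 (mod 2639).
Pull out 2^2: since 2639 ≡ 7 (mod 8), (2/2639) = +1, so (2/2639)^2 = +1.
Reciprocity: 655 ≡ 3 and 2639 ≡ 3 (mod 4), so (655/2639) = −(2639/655).
Reduce top mod 655: now compute (19/655).
Reciprocity: 19 ≡ 3 and 655 ≡ 3 (mod 4), so (19/655) = −(655/19).
Reduce top mod 19: now compute (9/19).
Reciprocity: 9 ≡ 1 and 19 ≡ 3 (mod 4), so (9/19) = +(19/9).
Reduce top mod 9: now compute (1/9).
Reached (1/9) = 1. Collecting the sign flips along the way, the symbol is +1.

1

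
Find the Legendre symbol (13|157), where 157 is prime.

1

Euler's criterion: (13/157) ≡ 13^78 (mod 157).
13^2 ≡ 12 (mod 157)
13^4 ≡ 144 (mod 157)
13^8 ≡ 12 (mod 157)
13^16 ≡ 144 (mod 157)
13^32 ≡ 12 (mod 157)
13^64 ≡ 144 (mod 157)
13^78 = 13^(64+8+4+2) ≡ 1 (mod 157).
Result is 1, so (13/157) = 1.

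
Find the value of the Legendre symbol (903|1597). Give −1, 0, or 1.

1

Reciprocity: 903 ≡ 3 and 1597 ≡ 1 (mod 4), so (903/1597) = +(1597/903).
Reduce top mod 903: now compute (694/903).
Pull out 2: since 903 ≡ 7 (mod 8), (2/903) = +1.
Reciprocity: 347 ≡ 3 and 903 ≡ 3 (mod 4), so (347/903) = −(903/347).
Reduce top mod 347: now compute (209/347).
Reciprocity: 209 ≡ 1 and 347 ≡ 3 (mod 4), so (209/347) = +(347/209).
Reduce top mod 209: now compute (138/209).
Pull out 2: since 209 ≡ 1 (mod 8), (2/209) = +1.
Reciprocity: 69 ≡ 1 and 209 ≡ 1 (mod 4), so (69/209) = +(209/69).
Reduce top mod 69: now compute (2/69).
Pull out 2: since 69 ≡ 5 (mod 8), (2/69) = -1.
Reached (1/69) = 1. Collecting the sign flips along the way, the symbol is +1.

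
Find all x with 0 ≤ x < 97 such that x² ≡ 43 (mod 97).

97 ≡ 1 (mod 4), so we find a root by search.
Trying successive values, 25² = 625 ≡ 43 (mod 97). The other root is 97 − 25 = 72.

25, 72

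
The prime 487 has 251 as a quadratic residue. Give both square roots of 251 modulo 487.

Since 487 ≡ 3 (mod 4), a square root of 251 is 251^((487+1)/4) = 251^122 mod 487.
Repeated squaring: 251^2≡178, 251^4≡29, 251^8≡354, 251^16≡157, 251^32≡299, 251^64≡280 (mod 487).
251^122 = 251^(64+32+16+8+2) ≡ 35 (mod 487).
Check: 35² = 1225 ≡ 251 (mod 487). The two roots are 35 and 452.

35, 452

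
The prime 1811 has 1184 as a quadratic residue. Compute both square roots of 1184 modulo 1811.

775, 1036

Since 1811 ≡ 3 (mod 4), a square root of 1184 is 1184^((1811+1)/4) = 1184^453 mod 1811.
Repeated squaring: 1184^2≡142, 1184^4≡243, 1184^8≡1097, 1184^16≡905, 1184^32≡453, 1184^64≡566, 1184^128≡1620, 1184^256≡261 (mod 1811).
1184^453 = 1184^(256+128+64+4+1) ≡ 775 (mod 1811).
Check: 775² = 600625 ≡ 1184 (mod 1811). The two roots are 775 and 1036.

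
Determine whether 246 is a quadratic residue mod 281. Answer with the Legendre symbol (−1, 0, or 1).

1

Pull out 2: since 281 ≡ 1 (mod 8), (2/281) = +1.
Reciprocity: 123 ≡ 3 and 281 ≡ 1 (mod 4), so (123/281) = +(281/123).
Reduce top mod 123: now compute (35/123).
Reciprocity: 35 ≡ 3 and 123 ≡ 3 (mod 4), so (35/123) = −(123/35).
Reduce top mod 35: now compute (18/35).
Pull out 2: since 35 ≡ 3 (mod 8), (2/35) = -1.
Reciprocity: 9 ≡ 1 and 35 ≡ 3 (mod 4), so (9/35) = +(35/9).
Reduce top mod 9: now compute (8/9).
Pull out 2^3: since 9 ≡ 1 (mod 8), (2/9) = +1, so (2/9)^3 = +1.
Reached (1/9) = 1. Collecting the sign flips along the way, the symbol is +1.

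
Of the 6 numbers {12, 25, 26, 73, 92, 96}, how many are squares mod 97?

4

(12/97) = +1 → QR.
(25/97) = +1 → QR.
(26/97) = -1 → non-residue.
(73/97) = +1 → QR.
(92/97) = -1 → non-residue.
(96/97) = +1 → QR.
Total quadratic residues among the 6: 4.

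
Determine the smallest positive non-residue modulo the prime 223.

(2/223) = +1, so 2 is a residue.
(3/223) = −1, so 3 is the smallest positive non-residue mod 223.

3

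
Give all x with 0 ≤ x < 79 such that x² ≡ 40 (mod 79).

35, 44

Since 79 ≡ 3 (mod 4), a square root of 40 is 40^((79+1)/4) = 40^20 mod 79.
Repeated squaring: 40^2≡20, 40^4≡5, 40^8≡25, 40^16≡72 (mod 79).
40^20 = 40^(16+4) ≡ 44 (mod 79).
Check: 44² = 1936 ≡ 40 (mod 79). The two roots are 35 and 44.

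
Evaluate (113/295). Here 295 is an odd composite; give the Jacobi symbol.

1

Reciprocity: 113 ≡ 1 and 295 ≡ 3 (mod 4), so (113/295) = +(295/113).
Reduce top mod 113: now compute (69/113).
Reciprocity: 69 ≡ 1 and 113 ≡ 1 (mod 4), so (69/113) = +(113/69).
Reduce top mod 69: now compute (44/69).
Pull out 2^2: since 69 ≡ 5 (mod 8), (2/69) = -1, so (2/69)^2 = +1.
Reciprocity: 11 ≡ 3 and 69 ≡ 1 (mod 4), so (11/69) = +(69/11).
Reduce top mod 11: now compute (3/11).
Reciprocity: 3 ≡ 3 and 11 ≡ 3 (mod 4), so (3/11) = −(11/3).
Reduce top mod 3: now compute (2/3).
Pull out 2: since 3 ≡ 3 (mod 8), (2/3) = -1.
Reached (1/3) = 1. Collecting the sign flips along the way, the symbol is +1.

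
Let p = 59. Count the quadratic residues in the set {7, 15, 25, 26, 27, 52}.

5

(7/59) = +1 → QR.
(15/59) = +1 → QR.
(25/59) = +1 → QR.
(26/59) = +1 → QR.
(27/59) = +1 → QR.
(52/59) = -1 → non-residue.
Total quadratic residues among the 6: 5.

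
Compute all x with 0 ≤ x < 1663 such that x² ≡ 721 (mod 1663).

Since 1663 ≡ 3 (mod 4), a square root of 721 is 721^((1663+1)/4) = 721^416 mod 1663.
Repeated squaring: 721^2≡985, 721^4≡696, 721^8≡483, 721^16≡469, 721^32≡445, 721^64≡128, 721^128≡1417, 721^256≡648 (mod 1663).
721^416 = 721^(256+128+32) ≡ 368 (mod 1663).
Check: 368² = 135424 ≡ 721 (mod 1663). The two roots are 368 and 1295.

368, 1295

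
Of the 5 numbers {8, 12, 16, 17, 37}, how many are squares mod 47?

(8/47) = +1 → QR.
(12/47) = +1 → QR.
(16/47) = +1 → QR.
(17/47) = +1 → QR.
(37/47) = +1 → QR.
Total quadratic residues among the 5: 5.

5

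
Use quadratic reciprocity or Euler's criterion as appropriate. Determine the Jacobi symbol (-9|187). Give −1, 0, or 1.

-1

First reduce: -9 ≡ 178 (mod 187).
Pull out 2: since 187 ≡ 3 (mod 8), (2/187) = -1.
Reciprocity: 89 ≡ 1 and 187 ≡ 3 (mod 4), so (89/187) = +(187/89).
Reduce top mod 89: now compute (9/89).
Reciprocity: 9 ≡ 1 and 89 ≡ 1 (mod 4), so (9/89) = +(89/9).
Reduce top mod 9: now compute (8/9).
Pull out 2^3: since 9 ≡ 1 (mod 8), (2/9) = +1, so (2/9)^3 = +1.
Reached (1/9) = 1. Collecting the sign flips along the way, the symbol is -1.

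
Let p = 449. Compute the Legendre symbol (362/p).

1

Euler's criterion: (362/449) ≡ 362^224 (mod 449).
362^2 ≡ 385 (mod 449)
362^4 ≡ 55 (mod 449)
362^8 ≡ 331 (mod 449)
362^16 ≡ 5 (mod 449)
362^32 ≡ 25 (mod 449)
362^64 ≡ 176 (mod 449)
362^128 ≡ 444 (mod 449)
362^224 = 362^(128+64+32) ≡ 1 (mod 449).
Result is 1, so (362/449) = 1.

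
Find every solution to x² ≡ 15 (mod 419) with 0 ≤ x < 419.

68, 351

Since 419 ≡ 3 (mod 4), a square root of 15 is 15^((419+1)/4) = 15^105 mod 419.
Repeated squaring: 15^2≡225, 15^4≡345, 15^8≡29, 15^16≡3, 15^32≡9, 15^64≡81 (mod 419).
15^105 = 15^(64+32+8+1) ≡ 351 (mod 419).
Check: 351² = 123201 ≡ 15 (mod 419). The two roots are 68 and 351.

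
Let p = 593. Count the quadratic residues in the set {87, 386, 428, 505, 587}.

(87/593) = -1 → non-residue.
(386/593) = +1 → QR.
(428/593) = -1 → non-residue.
(505/593) = -1 → non-residue.
(587/593) = -1 → non-residue.
Total quadratic residues among the 5: 1.

1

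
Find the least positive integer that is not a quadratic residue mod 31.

3

(2/31) = +1, so 2 is a residue.
(3/31) = −1, so 3 is the smallest positive non-residue mod 31.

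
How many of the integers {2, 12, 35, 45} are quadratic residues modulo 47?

2

(2/47) = +1 → QR.
(12/47) = +1 → QR.
(35/47) = -1 → non-residue.
(45/47) = -1 → non-residue.
Total quadratic residues among the 4: 2.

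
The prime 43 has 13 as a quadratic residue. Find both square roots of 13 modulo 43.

20, 23

Since 43 ≡ 3 (mod 4), a square root of 13 is 13^((43+1)/4) = 13^11 mod 43.
Repeated squaring: 13^2≡40, 13^4≡9, 13^8≡38 (mod 43).
13^11 = 13^(8+2+1) ≡ 23 (mod 43).
Check: 23² = 529 ≡ 13 (mod 43). The two roots are 20 and 23.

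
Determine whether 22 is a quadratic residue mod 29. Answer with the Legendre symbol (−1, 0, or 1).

Euler's criterion: (22/29) ≡ 22^14 (mod 29).
22^2 ≡ 20 (mod 29)
22^4 ≡ 23 (mod 29)
22^8 ≡ 7 (mod 29)
22^14 = 22^(8+4+2) ≡ 1 (mod 29).
Result is 1, so (22/29) = 1.

1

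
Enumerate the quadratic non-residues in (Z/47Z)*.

Square k = 1,…,23 (k and 47−k give the same square):
1²=1, 2²=4, 3²=9, 4²=16, 5²=25, 6²=36, 7²≡2, 8²≡17, 9²≡34, 10²≡6, 11²≡27, 12²≡3, 13²≡28, 14²≡8, 15²≡37, 16²≡21, 17²≡7, 18²≡42, 19²≡32, 20²≡24, 21²≡18, 22²≡14, 23²≡12 (mod 47).
The residues are {1, 2, 3, 4, 6, 7, 8, 9, 12, 14, 16, 17, 18, 21, 24, 25, 27, 28, 32, 34, 36, 37, 42}; the non-residues are the remaining 23 nonzero classes.

5 10 11 13 15 19 20 22 23 26 29 30 31 33 35 38 39 40 41 43 44 45 46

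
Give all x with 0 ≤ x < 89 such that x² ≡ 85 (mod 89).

21, 68

89 ≡ 1 (mod 4), so we find a root by search.
Trying successive values, 21² = 441 ≡ 85 (mod 89). The other root is 89 − 21 = 68.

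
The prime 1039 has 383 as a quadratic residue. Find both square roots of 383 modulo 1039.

334, 705

Since 1039 ≡ 3 (mod 4), a square root of 383 is 383^((1039+1)/4) = 383^260 mod 1039.
Repeated squaring: 383^2≡190, 383^4≡774, 383^8≡612, 383^16≡504, 383^32≡500, 383^64≡640, 383^128≡234, 383^256≡728 (mod 1039).
383^260 = 383^(256+4) ≡ 334 (mod 1039).
Check: 334² = 111556 ≡ 383 (mod 1039). The two roots are 334 and 705.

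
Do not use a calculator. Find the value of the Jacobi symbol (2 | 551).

1

Pull out 2: since 551 ≡ 7 (mod 8), (2/551) = +1.
Reached (1/551) = 1. Collecting the sign flips along the way, the symbol is +1.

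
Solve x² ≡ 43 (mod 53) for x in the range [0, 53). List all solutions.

53 ≡ 1 (mod 4), so we find a root by search.
Trying successive values, 19² = 361 ≡ 43 (mod 53). The other root is 53 − 19 = 34.

19, 34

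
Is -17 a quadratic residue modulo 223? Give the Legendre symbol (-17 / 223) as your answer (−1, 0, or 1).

-1

Euler's criterion: (-17/223) ≡ 206^111 (mod 223).
206^2 ≡ 66 (mod 223)
206^4 ≡ 119 (mod 223)
206^8 ≡ 112 (mod 223)
206^16 ≡ 56 (mod 223)
206^32 ≡ 14 (mod 223)
206^64 ≡ 196 (mod 223)
206^111 = 206^(64+32+8+4+2+1) ≡ 222 (mod 223).
Result is 222 ≡ −1, so (-17/223) = −1.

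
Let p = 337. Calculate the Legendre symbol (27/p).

Reciprocity: 27 ≡ 3 and 337 ≡ 1 (mod 4), so (27/337) = +(337/27).
Reduce top mod 27: now compute (13/27).
Reciprocity: 13 ≡ 1 and 27 ≡ 3 (mod 4), so (13/27) = +(27/13).
Reduce top mod 13: now compute (1/13).
Reached (1/13) = 1. Collecting the sign flips along the way, the symbol is +1.

1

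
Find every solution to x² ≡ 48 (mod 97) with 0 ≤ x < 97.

97 ≡ 1 (mod 4), so we find a root by search.
Trying successive values, 40² = 1600 ≡ 48 (mod 97). The other root is 97 − 40 = 57.

40, 57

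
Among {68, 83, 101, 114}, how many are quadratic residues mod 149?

(68/149) = +1 → QR.
(83/149) = -1 → non-residue.
(101/149) = -1 → non-residue.
(114/149) = +1 → QR.
Total quadratic residues among the 4: 2.

2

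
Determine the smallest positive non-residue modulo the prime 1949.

(2/1949) = −1, so 2 is the smallest positive non-residue mod 1949.

2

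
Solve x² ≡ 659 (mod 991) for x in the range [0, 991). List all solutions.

Since 991 ≡ 3 (mod 4), a square root of 659 is 659^((991+1)/4) = 659^248 mod 991.
Repeated squaring: 659^2≡223, 659^4≡179, 659^8≡329, 659^16≡222, 659^32≡725, 659^64≡395, 659^128≡438 (mod 991).
659^248 = 659^(128+64+32+16+8) ≡ 803 (mod 991).
Check: 803² = 644809 ≡ 659 (mod 991). The two roots are 188 and 803.

188, 803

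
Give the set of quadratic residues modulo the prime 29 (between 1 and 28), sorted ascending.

Square k = 1,…,14 (k and 29−k give the same square):
1²=1, 2²=4, 3²=9, 4²=16, 5²=25, 6²≡7, 7²≡20, 8²≡6, 9²≡23, 10²≡13, 11²≡5, 12²≡28, 13²≡24, 14²≡22 (mod 29).
So the quadratic residues mod 29 are {1, 4, 5, 6, 7, 9, 13, 16, 20, 22, 23, 24, 25, 28}.

1 4 5 6 7 9 13 16 20 22 23 24 25 28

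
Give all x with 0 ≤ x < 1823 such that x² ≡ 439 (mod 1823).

869, 954

Since 1823 ≡ 3 (mod 4), a square root of 439 is 439^((1823+1)/4) = 439^456 mod 1823.
Repeated squaring: 439^2≡1306, 439^4≡1131, 439^8≡1238, 439^16≡1324, 439^32≡1073, 439^64≡1016, 439^128≡438, 439^256≡429 (mod 1823).
439^456 = 439^(256+128+64+8) ≡ 869 (mod 1823).
Check: 869² = 755161 ≡ 439 (mod 1823). The two roots are 869 and 954.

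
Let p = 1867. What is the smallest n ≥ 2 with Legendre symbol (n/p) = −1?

2

(2/1867) = −1, so 2 is the smallest positive non-residue mod 1867.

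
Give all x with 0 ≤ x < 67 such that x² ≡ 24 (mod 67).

Since 67 ≡ 3 (mod 4), a square root of 24 is 24^((67+1)/4) = 24^17 mod 67.
Repeated squaring: 24^2≡40, 24^4≡59, 24^8≡64, 24^16≡9 (mod 67).
24^17 = 24^(16+1) ≡ 15 (mod 67).
Check: 15² = 225 ≡ 24 (mod 67). The two roots are 15 and 52.

15, 52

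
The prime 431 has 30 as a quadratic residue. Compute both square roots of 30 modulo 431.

Since 431 ≡ 3 (mod 4), a square root of 30 is 30^((431+1)/4) = 30^108 mod 431.
Repeated squaring: 30^2≡38, 30^4≡151, 30^8≡389, 30^16≡40, 30^32≡307, 30^64≡291 (mod 431).
30^108 = 30^(64+32+8+4) ≡ 106 (mod 431).
Check: 106² = 11236 ≡ 30 (mod 431). The two roots are 106 and 325.

106, 325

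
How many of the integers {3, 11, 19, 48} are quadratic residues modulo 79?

(3/79) = -1 → non-residue.
(11/79) = +1 → QR.
(19/79) = +1 → QR.
(48/79) = -1 → non-residue.
Total quadratic residues among the 4: 2.

2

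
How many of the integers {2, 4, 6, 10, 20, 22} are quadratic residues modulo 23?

3

(2/23) = +1 → QR.
(4/23) = +1 → QR.
(6/23) = +1 → QR.
(10/23) = -1 → non-residue.
(20/23) = -1 → non-residue.
(22/23) = -1 → non-residue.
Total quadratic residues among the 6: 3.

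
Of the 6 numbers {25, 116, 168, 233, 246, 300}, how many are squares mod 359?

4

(25/359) = +1 → QR.
(116/359) = -1 → non-residue.
(168/359) = -1 → non-residue.
(233/359) = +1 → QR.
(246/359) = +1 → QR.
(300/359) = +1 → QR.
Total quadratic residues among the 6: 4.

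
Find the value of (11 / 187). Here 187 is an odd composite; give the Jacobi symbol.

Reciprocity: 11 ≡ 3 and 187 ≡ 3 (mod 4), so (11/187) = −(187/11).
Reduce top mod 11: now compute (0/11).
Top reduces to 0: gcd > 1, so the symbol is 0.

0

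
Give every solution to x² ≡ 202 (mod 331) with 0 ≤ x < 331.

99, 232

Since 331 ≡ 3 (mod 4), a square root of 202 is 202^((331+1)/4) = 202^83 mod 331.
Repeated squaring: 202^2≡91, 202^4≡6, 202^8≡36, 202^16≡303, 202^32≡122, 202^64≡320 (mod 331).
202^83 = 202^(64+16+2+1) ≡ 232 (mod 331).
Check: 232² = 53824 ≡ 202 (mod 331). The two roots are 99 and 232.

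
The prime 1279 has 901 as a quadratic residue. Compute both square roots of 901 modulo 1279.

388, 891

Since 1279 ≡ 3 (mod 4), a square root of 901 is 901^((1279+1)/4) = 901^320 mod 1279.
Repeated squaring: 901^2≡915, 901^4≡759, 901^8≡531, 901^16≡581, 901^32≡1184, 901^64≡72, 901^128≡68, 901^256≡787 (mod 1279).
901^320 = 901^(256+64) ≡ 388 (mod 1279).
Check: 388² = 150544 ≡ 901 (mod 1279). The two roots are 388 and 891.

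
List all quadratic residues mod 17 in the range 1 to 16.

1, 2, 4, 8, 9, 13, 15, 16

Square k = 1,…,8 (k and 17−k give the same square):
1²=1, 2²=4, 3²=9, 4²=16, 5²≡8, 6²≡2, 7²≡15, 8²≡13 (mod 17).
So the quadratic residues mod 17 are {1, 2, 4, 8, 9, 13, 15, 16}.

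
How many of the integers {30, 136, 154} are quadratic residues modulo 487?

(30/487) = +1 → QR.
(136/487) = -1 → non-residue.
(154/487) = +1 → QR.
Total quadratic residues among the 3: 2.

2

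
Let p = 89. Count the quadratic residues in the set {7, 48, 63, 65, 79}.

1

(7/89) = -1 → non-residue.
(48/89) = -1 → non-residue.
(63/89) = -1 → non-residue.
(65/89) = -1 → non-residue.
(79/89) = +1 → QR.
Total quadratic residues among the 5: 1.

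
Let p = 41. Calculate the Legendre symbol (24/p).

Euler's criterion: (24/41) ≡ 24^20 (mod 41).
24^2 ≡ 2 (mod 41)
24^4 ≡ 4 (mod 41)
24^8 ≡ 16 (mod 41)
24^16 ≡ 10 (mod 41)
24^20 = 24^(16+4) ≡ 40 (mod 41).
Result is 40 ≡ −1, so (24/41) = −1.

-1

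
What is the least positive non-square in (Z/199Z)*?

3

(2/199) = +1, so 2 is a residue.
(3/199) = −1, so 3 is the smallest positive non-residue mod 199.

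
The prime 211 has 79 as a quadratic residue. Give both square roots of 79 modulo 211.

76, 135

Since 211 ≡ 3 (mod 4), a square root of 79 is 79^((211+1)/4) = 79^53 mod 211.
Repeated squaring: 79^2≡122, 79^4≡114, 79^8≡125, 79^16≡11, 79^32≡121 (mod 211).
79^53 = 79^(32+16+4+1) ≡ 76 (mod 211).
Check: 76² = 5776 ≡ 79 (mod 211). The two roots are 76 and 135.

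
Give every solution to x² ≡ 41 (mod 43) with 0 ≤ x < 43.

16, 27

Since 43 ≡ 3 (mod 4), a square root of 41 is 41^((43+1)/4) = 41^11 mod 43.
Repeated squaring: 41^2≡4, 41^4≡16, 41^8≡41 (mod 43).
41^11 = 41^(8+2+1) ≡ 16 (mod 43).
Check: 16² = 256 ≡ 41 (mod 43). The two roots are 16 and 27.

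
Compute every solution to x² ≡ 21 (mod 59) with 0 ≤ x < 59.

27, 32

Since 59 ≡ 3 (mod 4), a square root of 21 is 21^((59+1)/4) = 21^15 mod 59.
Repeated squaring: 21^2≡28, 21^4≡17, 21^8≡53 (mod 59).
21^15 = 21^(8+4+2+1) ≡ 27 (mod 59).
Check: 27² = 729 ≡ 21 (mod 59). The two roots are 27 and 32.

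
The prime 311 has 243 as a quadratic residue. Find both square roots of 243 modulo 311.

Since 311 ≡ 3 (mod 4), a square root of 243 is 243^((311+1)/4) = 243^78 mod 311.
Repeated squaring: 243^2≡270, 243^4≡126, 243^8≡15, 243^16≡225, 243^32≡243, 243^64≡270 (mod 311).
243^78 = 243^(64+8+4+2) ≡ 225 (mod 311).
Check: 225² = 50625 ≡ 243 (mod 311). The two roots are 86 and 225.

86, 225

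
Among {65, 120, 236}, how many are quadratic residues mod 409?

(65/409) = -1 → non-residue.
(120/409) = +1 → QR.
(236/409) = -1 → non-residue.
Total quadratic residues among the 3: 1.

1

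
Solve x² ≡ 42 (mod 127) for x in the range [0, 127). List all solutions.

13, 114

Since 127 ≡ 3 (mod 4), a square root of 42 is 42^((127+1)/4) = 42^32 mod 127.
Repeated squaring: 42^2≡113, 42^4≡69, 42^8≡62, 42^16≡34, 42^32≡13 (mod 127).
42^32 = 42^(32) ≡ 13 (mod 127).
Check: 13² = 169 ≡ 42 (mod 127). The two roots are 13 and 114.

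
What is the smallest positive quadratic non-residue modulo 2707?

(2/2707) = −1, so 2 is the smallest positive non-residue mod 2707.

2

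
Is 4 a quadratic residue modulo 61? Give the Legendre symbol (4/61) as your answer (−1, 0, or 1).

Pull out 2^2: since 61 ≡ 5 (mod 8), (2/61) = -1, so (2/61)^2 = +1.
Reached (1/61) = 1. Collecting the sign flips along the way, the symbol is +1.

1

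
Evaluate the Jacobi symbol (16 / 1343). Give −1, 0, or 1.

1

Pull out 2^4: since 1343 ≡ 7 (mod 8), (2/1343) = +1, so (2/1343)^4 = +1.
Reached (1/1343) = 1. Collecting the sign flips along the way, the symbol is +1.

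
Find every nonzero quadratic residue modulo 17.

Square k = 1,…,8 (k and 17−k give the same square):
1²=1, 2²=4, 3²=9, 4²=16, 5²≡8, 6²≡2, 7²≡15, 8²≡13 (mod 17).
So the quadratic residues mod 17 are {1, 2, 4, 8, 9, 13, 15, 16}.

1, 2, 4, 8, 9, 13, 15, 16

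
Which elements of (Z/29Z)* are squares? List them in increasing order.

1,4,5,6,7,9,13,16,20,22,23,24,25,28

Square k = 1,…,14 (k and 29−k give the same square):
1²=1, 2²=4, 3²=9, 4²=16, 5²=25, 6²≡7, 7²≡20, 8²≡6, 9²≡23, 10²≡13, 11²≡5, 12²≡28, 13²≡24, 14²≡22 (mod 29).
So the quadratic residues mod 29 are {1, 4, 5, 6, 7, 9, 13, 16, 20, 22, 23, 24, 25, 28}.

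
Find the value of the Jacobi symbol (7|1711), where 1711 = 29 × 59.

1

Reciprocity: 7 ≡ 3 and 1711 ≡ 3 (mod 4), so (7/1711) = −(1711/7).
Reduce top mod 7: now compute (3/7).
Reciprocity: 3 ≡ 3 and 7 ≡ 3 (mod 4), so (3/7) = −(7/3).
Reduce top mod 3: now compute (1/3).
Reached (1/3) = 1. Collecting the sign flips along the way, the symbol is +1.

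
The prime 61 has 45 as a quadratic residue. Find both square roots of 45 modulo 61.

61 ≡ 1 (mod 4), so we find a root by search.
Trying successive values, 17² = 289 ≡ 45 (mod 61). The other root is 61 − 17 = 44.

17, 44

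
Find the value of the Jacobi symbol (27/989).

-1

Reciprocity: 27 ≡ 3 and 989 ≡ 1 (mod 4), so (27/989) = +(989/27).
Reduce top mod 27: now compute (17/27).
Reciprocity: 17 ≡ 1 and 27 ≡ 3 (mod 4), so (17/27) = +(27/17).
Reduce top mod 17: now compute (10/17).
Pull out 2: since 17 ≡ 1 (mod 8), (2/17) = +1.
Reciprocity: 5 ≡ 1 and 17 ≡ 1 (mod 4), so (5/17) = +(17/5).
Reduce top mod 5: now compute (2/5).
Pull out 2: since 5 ≡ 5 (mod 8), (2/5) = -1.
Reached (1/5) = 1. Collecting the sign flips along the way, the symbol is -1.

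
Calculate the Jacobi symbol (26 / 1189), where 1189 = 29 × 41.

1

Pull out 2: since 1189 ≡ 5 (mod 8), (2/1189) = -1.
Reciprocity: 13 ≡ 1 and 1189 ≡ 1 (mod 4), so (13/1189) = +(1189/13).
Reduce top mod 13: now compute (6/13).
Pull out 2: since 13 ≡ 5 (mod 8), (2/13) = -1.
Reciprocity: 3 ≡ 3 and 13 ≡ 1 (mod 4), so (3/13) = +(13/3).
Reduce top mod 3: now compute (1/3).
Reached (1/3) = 1. Collecting the sign flips along the way, the symbol is +1.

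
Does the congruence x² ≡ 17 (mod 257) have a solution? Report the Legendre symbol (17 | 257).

Reciprocity: 17 ≡ 1 and 257 ≡ 1 (mod 4), so (17/257) = +(257/17).
Reduce top mod 17: now compute (2/17).
Pull out 2: since 17 ≡ 1 (mod 8), (2/17) = +1.
Reached (1/17) = 1. Collecting the sign flips along the way, the symbol is +1.

1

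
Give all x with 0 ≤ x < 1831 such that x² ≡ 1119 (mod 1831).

511, 1320

Since 1831 ≡ 3 (mod 4), a square root of 1119 is 1119^((1831+1)/4) = 1119^458 mod 1831.
Repeated squaring: 1119^2≡1588, 1119^4≡457, 1119^8≡115, 1119^16≡408, 1119^32≡1674, 1119^64≡846, 1119^128≡1626, 1119^256≡1743 (mod 1831).
1119^458 = 1119^(256+128+64+8+2) ≡ 1320 (mod 1831).
Check: 1320² = 1742400 ≡ 1119 (mod 1831). The two roots are 511 and 1320.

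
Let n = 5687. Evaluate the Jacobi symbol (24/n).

Pull out 2^3: since 5687 ≡ 7 (mod 8), (2/5687) = +1, so (2/5687)^3 = +1.
Reciprocity: 3 ≡ 3 and 5687 ≡ 3 (mod 4), so (3/5687) = −(5687/3).
Reduce top mod 3: now compute (2/3).
Pull out 2: since 3 ≡ 3 (mod 8), (2/3) = -1.
Reached (1/3) = 1. Collecting the sign flips along the way, the symbol is +1.

1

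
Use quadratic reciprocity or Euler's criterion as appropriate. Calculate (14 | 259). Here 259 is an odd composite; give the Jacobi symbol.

Pull out 2: since 259 ≡ 3 (mod 8), (2/259) = -1.
Reciprocity: 7 ≡ 3 and 259 ≡ 3 (mod 4), so (7/259) = −(259/7).
Reduce top mod 7: now compute (0/7).
Top reduces to 0: gcd > 1, so the symbol is 0.

0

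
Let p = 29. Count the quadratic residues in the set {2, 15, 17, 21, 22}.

1

(2/29) = -1 → non-residue.
(15/29) = -1 → non-residue.
(17/29) = -1 → non-residue.
(21/29) = -1 → non-residue.
(22/29) = +1 → QR.
Total quadratic residues among the 5: 1.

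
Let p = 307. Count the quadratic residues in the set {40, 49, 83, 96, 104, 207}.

(40/307) = +1 → QR.
(49/307) = +1 → QR.
(83/307) = +1 → QR.
(96/307) = +1 → QR.
(104/307) = +1 → QR.
(207/307) = -1 → non-residue.
Total quadratic residues among the 6: 5.

5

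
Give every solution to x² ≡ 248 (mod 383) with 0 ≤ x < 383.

Since 383 ≡ 3 (mod 4), a square root of 248 is 248^((383+1)/4) = 248^96 mod 383.
Repeated squaring: 248^2≡224, 248^4≡3, 248^8≡9, 248^16≡81, 248^32≡50, 248^64≡202 (mod 383).
248^96 = 248^(64+32) ≡ 142 (mod 383).
Check: 142² = 20164 ≡ 248 (mod 383). The two roots are 142 and 241.

142, 241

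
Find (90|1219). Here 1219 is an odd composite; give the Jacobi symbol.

Pull out 2: since 1219 ≡ 3 (mod 8), (2/1219) = -1.
Reciprocity: 45 ≡ 1 and 1219 ≡ 3 (mod 4), so (45/1219) = +(1219/45).
Reduce top mod 45: now compute (4/45).
Pull out 2^2: since 45 ≡ 5 (mod 8), (2/45) = -1, so (2/45)^2 = +1.
Reached (1/45) = 1. Collecting the sign flips along the way, the symbol is -1.

-1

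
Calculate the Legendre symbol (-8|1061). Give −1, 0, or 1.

-1

First reduce: -8 ≡ 1053 (mod 1061).
Reciprocity: 1053 ≡ 1 and 1061 ≡ 1 (mod 4), so (1053/1061) = +(1061/1053).
Reduce top mod 1053: now compute (8/1053).
Pull out 2^3: since 1053 ≡ 5 (mod 8), (2/1053) = -1, so (2/1053)^3 = -1.
Reached (1/1053) = 1. Collecting the sign flips along the way, the symbol is -1.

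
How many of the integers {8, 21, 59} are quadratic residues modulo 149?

0

(8/149) = -1 → non-residue.
(21/149) = -1 → non-residue.
(59/149) = -1 → non-residue.
Total quadratic residues among the 3: 0.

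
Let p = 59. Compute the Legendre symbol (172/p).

First reduce: 172 ≡ 54 (mod 59).
Pull out 2: since 59 ≡ 3 (mod 8), (2/59) = -1.
Reciprocity: 27 ≡ 3 and 59 ≡ 3 (mod 4), so (27/59) = −(59/27).
Reduce top mod 27: now compute (5/27).
Reciprocity: 5 ≡ 1 and 27 ≡ 3 (mod 4), so (5/27) = +(27/5).
Reduce top mod 5: now compute (2/5).
Pull out 2: since 5 ≡ 5 (mod 8), (2/5) = -1.
Reached (1/5) = 1. Collecting the sign flips along the way, the symbol is -1.

-1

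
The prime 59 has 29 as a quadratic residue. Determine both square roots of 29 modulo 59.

Since 59 ≡ 3 (mod 4), a square root of 29 is 29^((59+1)/4) = 29^15 mod 59.
Repeated squaring: 29^2≡15, 29^4≡48, 29^8≡3 (mod 59).
29^15 = 29^(8+4+2+1) ≡ 41 (mod 59).
Check: 41² = 1681 ≡ 29 (mod 59). The two roots are 18 and 41.

18, 41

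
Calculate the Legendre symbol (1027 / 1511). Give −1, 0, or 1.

-1

Reciprocity: 1027 ≡ 3 and 1511 ≡ 3 (mod 4), so (1027/1511) = −(1511/1027).
Reduce top mod 1027: now compute (484/1027).
Pull out 2^2: since 1027 ≡ 3 (mod 8), (2/1027) = -1, so (2/1027)^2 = +1.
Reciprocity: 121 ≡ 1 and 1027 ≡ 3 (mod 4), so (121/1027) = +(1027/121).
Reduce top mod 121: now compute (59/121).
Reciprocity: 59 ≡ 3 and 121 ≡ 1 (mod 4), so (59/121) = +(121/59).
Reduce top mod 59: now compute (3/59).
Reciprocity: 3 ≡ 3 and 59 ≡ 3 (mod 4), so (3/59) = −(59/3).
Reduce top mod 3: now compute (2/3).
Pull out 2: since 3 ≡ 3 (mod 8), (2/3) = -1.
Reached (1/3) = 1. Collecting the sign flips along the way, the symbol is -1.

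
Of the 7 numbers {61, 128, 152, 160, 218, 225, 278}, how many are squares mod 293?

5

(61/293) = +1 → QR.
(128/293) = -1 → non-residue.
(152/293) = +1 → QR.
(160/293) = +1 → QR.
(218/293) = -1 → non-residue.
(225/293) = +1 → QR.
(278/293) = +1 → QR.
Total quadratic residues among the 7: 5.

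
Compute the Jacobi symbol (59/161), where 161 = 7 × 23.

Reciprocity: 59 ≡ 3 and 161 ≡ 1 (mod 4), so (59/161) = +(161/59).
Reduce top mod 59: now compute (43/59).
Reciprocity: 43 ≡ 3 and 59 ≡ 3 (mod 4), so (43/59) = −(59/43).
Reduce top mod 43: now compute (16/43).
Pull out 2^4: since 43 ≡ 3 (mod 8), (2/43) = -1, so (2/43)^4 = +1.
Reached (1/43) = 1. Collecting the sign flips along the way, the symbol is -1.

-1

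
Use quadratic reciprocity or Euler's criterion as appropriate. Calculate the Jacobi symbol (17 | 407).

Reciprocity: 17 ≡ 1 and 407 ≡ 3 (mod 4), so (17/407) = +(407/17).
Reduce top mod 17: now compute (16/17).
Pull out 2^4: since 17 ≡ 1 (mod 8), (2/17) = +1, so (2/17)^4 = +1.
Reached (1/17) = 1. Collecting the sign flips along the way, the symbol is +1.

1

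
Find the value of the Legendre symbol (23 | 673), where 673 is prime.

Euler's criterion: (23/673) ≡ 23^336 (mod 673).
23^2 ≡ 529 (mod 673)
23^4 ≡ 546 (mod 673)
23^8 ≡ 650 (mod 673)
23^16 ≡ 529 (mod 673)
23^32 ≡ 546 (mod 673)
23^64 ≡ 650 (mod 673)
23^128 ≡ 529 (mod 673)
23^256 ≡ 546 (mod 673)
23^336 = 23^(256+64+16) ≡ 1 (mod 673).
Result is 1, so (23/673) = 1.

1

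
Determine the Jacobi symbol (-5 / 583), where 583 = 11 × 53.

First reduce: -5 ≡ 578 (mod 583).
Pull out 2: since 583 ≡ 7 (mod 8), (2/583) = +1.
Reciprocity: 289 ≡ 1 and 583 ≡ 3 (mod 4), so (289/583) = +(583/289).
Reduce top mod 289: now compute (5/289).
Reciprocity: 5 ≡ 1 and 289 ≡ 1 (mod 4), so (5/289) = +(289/5).
Reduce top mod 5: now compute (4/5).
Pull out 2^2: since 5 ≡ 5 (mod 8), (2/5) = -1, so (2/5)^2 = +1.
Reached (1/5) = 1. Collecting the sign flips along the way, the symbol is +1.

1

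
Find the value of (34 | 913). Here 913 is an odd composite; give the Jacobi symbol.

-1

Pull out 2: since 913 ≡ 1 (mod 8), (2/913) = +1.
Reciprocity: 17 ≡ 1 and 913 ≡ 1 (mod 4), so (17/913) = +(913/17).
Reduce top mod 17: now compute (12/17).
Pull out 2^2: since 17 ≡ 1 (mod 8), (2/17) = +1, so (2/17)^2 = +1.
Reciprocity: 3 ≡ 3 and 17 ≡ 1 (mod 4), so (3/17) = +(17/3).
Reduce top mod 3: now compute (2/3).
Pull out 2: since 3 ≡ 3 (mod 8), (2/3) = -1.
Reached (1/3) = 1. Collecting the sign flips along the way, the symbol is -1.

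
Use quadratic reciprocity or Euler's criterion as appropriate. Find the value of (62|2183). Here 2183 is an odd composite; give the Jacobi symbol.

Pull out 2: since 2183 ≡ 7 (mod 8), (2/2183) = +1.
Reciprocity: 31 ≡ 3 and 2183 ≡ 3 (mod 4), so (31/2183) = −(2183/31).
Reduce top mod 31: now compute (13/31).
Reciprocity: 13 ≡ 1 and 31 ≡ 3 (mod 4), so (13/31) = +(31/13).
Reduce top mod 13: now compute (5/13).
Reciprocity: 5 ≡ 1 and 13 ≡ 1 (mod 4), so (5/13) = +(13/5).
Reduce top mod 5: now compute (3/5).
Reciprocity: 3 ≡ 3 and 5 ≡ 1 (mod 4), so (3/5) = +(5/3).
Reduce top mod 3: now compute (2/3).
Pull out 2: since 3 ≡ 3 (mod 8), (2/3) = -1.
Reached (1/3) = 1. Collecting the sign flips along the way, the symbol is +1.

1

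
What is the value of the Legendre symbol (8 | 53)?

-1

Pull out 2^3: since 53 ≡ 5 (mod 8), (2/53) = -1, so (2/53)^3 = -1.
Reached (1/53) = 1. Collecting the sign flips along the way, the symbol is -1.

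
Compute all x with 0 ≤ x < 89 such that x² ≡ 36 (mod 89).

6, 83

89 ≡ 1 (mod 4), so we find a root by search.
Trying successive values, 6² = 36 ≡ 36 (mod 89). The other root is 89 − 6 = 83.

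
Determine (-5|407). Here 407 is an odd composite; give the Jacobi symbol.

First reduce: -5 ≡ 402 (mod 407).
Pull out 2: since 407 ≡ 7 (mod 8), (2/407) = +1.
Reciprocity: 201 ≡ 1 and 407 ≡ 3 (mod 4), so (201/407) = +(407/201).
Reduce top mod 201: now compute (5/201).
Reciprocity: 5 ≡ 1 and 201 ≡ 1 (mod 4), so (5/201) = +(201/5).
Reduce top mod 5: now compute (1/5).
Reached (1/5) = 1. Collecting the sign flips along the way, the symbol is +1.

1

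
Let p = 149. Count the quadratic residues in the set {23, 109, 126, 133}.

(23/149) = -1 → non-residue.
(109/149) = -1 → non-residue.
(126/149) = -1 → non-residue.
(133/149) = +1 → QR.
Total quadratic residues among the 4: 1.

1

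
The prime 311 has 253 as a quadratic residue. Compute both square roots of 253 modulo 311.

107, 204

Since 311 ≡ 3 (mod 4), a square root of 253 is 253^((311+1)/4) = 253^78 mod 311.
Repeated squaring: 253^2≡254, 253^4≡139, 253^8≡39, 253^16≡277, 253^32≡223, 253^64≡280 (mod 311).
253^78 = 253^(64+8+4+2) ≡ 107 (mod 311).
Check: 107² = 11449 ≡ 253 (mod 311). The two roots are 107 and 204.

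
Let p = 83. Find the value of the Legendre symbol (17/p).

1

Reciprocity: 17 ≡ 1 and 83 ≡ 3 (mod 4), so (17/83) = +(83/17).
Reduce top mod 17: now compute (15/17).
Reciprocity: 15 ≡ 3 and 17 ≡ 1 (mod 4), so (15/17) = +(17/15).
Reduce top mod 15: now compute (2/15).
Pull out 2: since 15 ≡ 7 (mod 8), (2/15) = +1.
Reached (1/15) = 1. Collecting the sign flips along the way, the symbol is +1.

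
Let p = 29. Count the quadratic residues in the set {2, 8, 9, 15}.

(2/29) = -1 → non-residue.
(8/29) = -1 → non-residue.
(9/29) = +1 → QR.
(15/29) = -1 → non-residue.
Total quadratic residues among the 4: 1.

1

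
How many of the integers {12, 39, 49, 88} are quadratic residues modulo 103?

1

(12/103) = -1 → non-residue.
(39/103) = -1 → non-residue.
(49/103) = +1 → QR.
(88/103) = -1 → non-residue.
Total quadratic residues among the 4: 1.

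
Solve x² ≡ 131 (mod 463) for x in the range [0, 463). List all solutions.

69, 394

Since 463 ≡ 3 (mod 4), a square root of 131 is 131^((463+1)/4) = 131^116 mod 463.
Repeated squaring: 131^2≡30, 131^4≡437, 131^8≡213, 131^16≡458, 131^32≡25, 131^64≡162 (mod 463).
131^116 = 131^(64+32+16+4) ≡ 69 (mod 463).
Check: 69² = 4761 ≡ 131 (mod 463). The two roots are 69 and 394.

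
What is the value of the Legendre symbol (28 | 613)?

1

Euler's criterion: (28/613) ≡ 28^306 (mod 613).
28^2 ≡ 171 (mod 613)
28^4 ≡ 430 (mod 613)
28^8 ≡ 387 (mod 613)
28^16 ≡ 197 (mod 613)
28^32 ≡ 190 (mod 613)
28^64 ≡ 546 (mod 613)
28^128 ≡ 198 (mod 613)
28^256 ≡ 585 (mod 613)
28^306 = 28^(256+32+16+2) ≡ 1 (mod 613).
Result is 1, so (28/613) = 1.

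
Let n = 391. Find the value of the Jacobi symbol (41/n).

-1

Reciprocity: 41 ≡ 1 and 391 ≡ 3 (mod 4), so (41/391) = +(391/41).
Reduce top mod 41: now compute (22/41).
Pull out 2: since 41 ≡ 1 (mod 8), (2/41) = +1.
Reciprocity: 11 ≡ 3 and 41 ≡ 1 (mod 4), so (11/41) = +(41/11).
Reduce top mod 11: now compute (8/11).
Pull out 2^3: since 11 ≡ 3 (mod 8), (2/11) = -1, so (2/11)^3 = -1.
Reached (1/11) = 1. Collecting the sign flips along the way, the symbol is -1.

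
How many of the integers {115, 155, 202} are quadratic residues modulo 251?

(115/251) = +1 → QR.
(155/251) = +1 → QR.
(202/251) = -1 → non-residue.
Total quadratic residues among the 3: 2.

2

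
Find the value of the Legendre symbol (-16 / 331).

-1

Euler's criterion: (-16/331) ≡ 315^165 (mod 331).
315^2 ≡ 256 (mod 331)
315^4 ≡ 329 (mod 331)
315^8 ≡ 4 (mod 331)
315^16 ≡ 16 (mod 331)
315^32 ≡ 256 (mod 331)
315^64 ≡ 329 (mod 331)
315^128 ≡ 4 (mod 331)
315^165 = 315^(128+32+4+1) ≡ 330 (mod 331).
Result is 330 ≡ −1, so (-16/331) = −1.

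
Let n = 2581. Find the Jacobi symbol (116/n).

Pull out 2^2: since 2581 ≡ 5 (mod 8), (2/2581) = -1, so (2/2581)^2 = +1.
Reciprocity: 29 ≡ 1 and 2581 ≡ 1 (mod 4), so (29/2581) = +(2581/29).
Reduce top mod 29: now compute (0/29).
Top reduces to 0: gcd > 1, so the symbol is 0.

0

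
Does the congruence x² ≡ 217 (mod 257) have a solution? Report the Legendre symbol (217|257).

-1

Reciprocity: 217 ≡ 1 and 257 ≡ 1 (mod 4), so (217/257) = +(257/217).
Reduce top mod 217: now compute (40/217).
Pull out 2^3: since 217 ≡ 1 (mod 8), (2/217) = +1, so (2/217)^3 = +1.
Reciprocity: 5 ≡ 1 and 217 ≡ 1 (mod 4), so (5/217) = +(217/5).
Reduce top mod 5: now compute (2/5).
Pull out 2: since 5 ≡ 5 (mod 8), (2/5) = -1.
Reached (1/5) = 1. Collecting the sign flips along the way, the symbol is -1.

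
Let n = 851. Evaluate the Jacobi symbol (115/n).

Reciprocity: 115 ≡ 3 and 851 ≡ 3 (mod 4), so (115/851) = −(851/115).
Reduce top mod 115: now compute (46/115).
Pull out 2: since 115 ≡ 3 (mod 8), (2/115) = -1.
Reciprocity: 23 ≡ 3 and 115 ≡ 3 (mod 4), so (23/115) = −(115/23).
Reduce top mod 23: now compute (0/23).
Top reduces to 0: gcd > 1, so the symbol is 0.

0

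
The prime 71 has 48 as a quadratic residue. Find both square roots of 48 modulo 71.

30, 41

Since 71 ≡ 3 (mod 4), a square root of 48 is 48^((71+1)/4) = 48^18 mod 71.
Repeated squaring: 48^2≡32, 48^4≡30, 48^8≡48, 48^16≡32 (mod 71).
48^18 = 48^(16+2) ≡ 30 (mod 71).
Check: 30² = 900 ≡ 48 (mod 71). The two roots are 30 and 41.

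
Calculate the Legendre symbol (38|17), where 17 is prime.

Euler's criterion: (38/17) ≡ 4^8 (mod 17).
4^2 ≡ 16 (mod 17)
4^4 ≡ 1 (mod 17)
4^8 ≡ 1 (mod 17)
4^8 = 4^(8) ≡ 1 (mod 17).
Result is 1, so (38/17) = 1.

1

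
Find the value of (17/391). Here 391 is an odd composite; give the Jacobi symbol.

0

Reciprocity: 17 ≡ 1 and 391 ≡ 3 (mod 4), so (17/391) = +(391/17).
Reduce top mod 17: now compute (0/17).
Top reduces to 0: gcd > 1, so the symbol is 0.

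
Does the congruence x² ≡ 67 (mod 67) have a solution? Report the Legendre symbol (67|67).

First reduce: 67 ≡ 0 (mod 67).
Top reduces to 0: gcd > 1, so the symbol is 0.

0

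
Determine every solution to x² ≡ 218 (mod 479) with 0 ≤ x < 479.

Since 479 ≡ 3 (mod 4), a square root of 218 is 218^((479+1)/4) = 218^120 mod 479.
Repeated squaring: 218^2≡103, 218^4≡71, 218^8≡251, 218^16≡252, 218^32≡276, 218^64≡15 (mod 479).
218^120 = 218^(64+32+16+8) ≡ 207 (mod 479).
Check: 207² = 42849 ≡ 218 (mod 479). The two roots are 207 and 272.

207, 272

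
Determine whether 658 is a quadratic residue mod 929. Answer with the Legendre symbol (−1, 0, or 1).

Euler's criterion: (658/929) ≡ 658^464 (mod 929).
658^2 ≡ 50 (mod 929)
658^4 ≡ 642 (mod 929)
658^8 ≡ 617 (mod 929)
658^16 ≡ 728 (mod 929)
658^32 ≡ 454 (mod 929)
658^64 ≡ 807 (mod 929)
658^128 ≡ 20 (mod 929)
658^256 ≡ 400 (mod 929)
658^464 = 658^(256+128+64+16) ≡ 928 (mod 929).
Result is 928 ≡ −1, so (658/929) = −1.

-1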